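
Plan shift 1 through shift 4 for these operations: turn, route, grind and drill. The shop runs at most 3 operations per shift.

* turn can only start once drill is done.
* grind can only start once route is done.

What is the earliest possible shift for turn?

shift 2

Precedence pushes turn to at least shift 2.
turn at shift 2 is achievable: route in shift 1, turn in shift 2, grind in shift 2, drill in shift 1.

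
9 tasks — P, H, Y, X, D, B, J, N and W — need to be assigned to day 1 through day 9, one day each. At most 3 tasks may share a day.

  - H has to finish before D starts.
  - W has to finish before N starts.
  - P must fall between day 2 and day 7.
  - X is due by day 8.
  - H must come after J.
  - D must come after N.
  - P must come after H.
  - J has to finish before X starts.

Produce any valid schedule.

X -> day 2, N -> day 2, B -> day 3, D -> day 3, W -> day 1, J -> day 1, P -> day 3, H -> day 2, Y -> day 1

Checking: J(day 1) before H(day 2); W(day 1) before N(day 2); H(day 2) before D(day 3); J(day 1) before X(day 2); H(day 2) before P(day 3); N(day 2) before D(day 3); X=day 2 in [day 1,day 8]; P=day 3 in [day 2,day 7]; max 3 per day (cap 3).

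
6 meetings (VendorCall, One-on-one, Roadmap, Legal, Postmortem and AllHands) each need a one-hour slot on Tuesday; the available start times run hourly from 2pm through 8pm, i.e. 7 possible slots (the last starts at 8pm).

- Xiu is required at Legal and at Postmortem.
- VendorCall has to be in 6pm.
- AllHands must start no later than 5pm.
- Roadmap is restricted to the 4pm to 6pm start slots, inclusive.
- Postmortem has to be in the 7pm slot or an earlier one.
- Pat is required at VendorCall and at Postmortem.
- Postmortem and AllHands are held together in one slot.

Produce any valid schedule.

Legal in 3pm; VendorCall in 6pm; Postmortem in 2pm; Roadmap in 4pm; One-on-one in 2pm; AllHands in 2pm

Checking: VendorCall(6pm) != Postmortem(2pm); Legal(3pm) != Postmortem(2pm); Postmortem = AllHands = 2pm; AllHands=2pm in [2pm,5pm]; VendorCall=6pm in [6pm,6pm]; Postmortem=2pm in [2pm,7pm]; Roadmap=4pm in [4pm,6pm].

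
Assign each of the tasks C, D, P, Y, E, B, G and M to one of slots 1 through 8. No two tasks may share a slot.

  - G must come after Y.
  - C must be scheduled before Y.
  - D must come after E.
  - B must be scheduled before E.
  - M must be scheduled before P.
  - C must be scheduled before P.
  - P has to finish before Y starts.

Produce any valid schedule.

C -> 1, M -> 2, G -> 8, E -> 6, Y -> 4, D -> 7, P -> 3, B -> 5

Checking: C(1) before Y(4); Y(4) before G(8); C(1) before P(3); B(5) before E(6); E(6) before D(7); M(2) before P(3); P(3) before Y(4); max 1 per slot (cap 1).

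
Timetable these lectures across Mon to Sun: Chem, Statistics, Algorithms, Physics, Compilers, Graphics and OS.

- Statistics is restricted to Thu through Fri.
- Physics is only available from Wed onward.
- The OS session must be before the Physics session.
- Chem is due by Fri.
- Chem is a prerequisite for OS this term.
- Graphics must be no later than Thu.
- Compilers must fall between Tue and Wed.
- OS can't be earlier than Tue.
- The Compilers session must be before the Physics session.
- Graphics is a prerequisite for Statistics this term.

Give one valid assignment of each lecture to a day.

Compilers in Tue; Chem in Mon; Statistics in Thu; Algorithms in Mon; Graphics in Mon; Physics in Wed; OS in Tue

Checking: Graphics(Mon) before Statistics(Thu); OS(Tue) before Physics(Wed); Chem(Mon) before OS(Tue); Compilers(Tue) before Physics(Wed); Graphics=Mon in [Mon,Thu]; Compilers=Tue in [Tue,Wed]; Statistics=Thu in [Thu,Fri]; OS=Tue in [Tue,Sun]; Chem=Mon in [Mon,Fri]; Physics=Wed in [Wed,Sun].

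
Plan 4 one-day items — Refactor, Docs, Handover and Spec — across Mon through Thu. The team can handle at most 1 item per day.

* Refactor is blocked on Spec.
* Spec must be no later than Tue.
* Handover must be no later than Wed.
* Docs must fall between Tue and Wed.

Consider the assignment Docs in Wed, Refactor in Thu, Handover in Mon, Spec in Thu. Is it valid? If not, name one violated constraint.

Spec must be no later than Tue — violated.
Refactor is blocked on Spec — violated.
The team can handle at most 1 item per day — violated.
Docs must fall between Tue and Wed — holds.
Handover must be no later than Wed — holds.

No. Spec must be no later than Tue is not satisfied.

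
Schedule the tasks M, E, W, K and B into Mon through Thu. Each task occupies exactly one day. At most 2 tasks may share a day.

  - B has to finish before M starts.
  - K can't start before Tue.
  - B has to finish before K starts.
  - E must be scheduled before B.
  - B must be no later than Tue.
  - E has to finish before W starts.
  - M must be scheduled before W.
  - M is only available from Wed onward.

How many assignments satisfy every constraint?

Enumerating: W=Thu; E=Mon; M=Wed; B=Tue; K=Wed | E=Mon, M=Wed, K=Thu, B=Tue, W=Thu.

2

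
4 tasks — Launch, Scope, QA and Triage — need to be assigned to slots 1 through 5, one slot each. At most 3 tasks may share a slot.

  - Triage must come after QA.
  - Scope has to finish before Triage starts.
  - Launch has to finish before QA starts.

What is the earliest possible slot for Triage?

3

Precedence pushes Triage to at least 3.
Triage at 3 is achievable: Launch=1; Triage=3; Scope=1; QA=2.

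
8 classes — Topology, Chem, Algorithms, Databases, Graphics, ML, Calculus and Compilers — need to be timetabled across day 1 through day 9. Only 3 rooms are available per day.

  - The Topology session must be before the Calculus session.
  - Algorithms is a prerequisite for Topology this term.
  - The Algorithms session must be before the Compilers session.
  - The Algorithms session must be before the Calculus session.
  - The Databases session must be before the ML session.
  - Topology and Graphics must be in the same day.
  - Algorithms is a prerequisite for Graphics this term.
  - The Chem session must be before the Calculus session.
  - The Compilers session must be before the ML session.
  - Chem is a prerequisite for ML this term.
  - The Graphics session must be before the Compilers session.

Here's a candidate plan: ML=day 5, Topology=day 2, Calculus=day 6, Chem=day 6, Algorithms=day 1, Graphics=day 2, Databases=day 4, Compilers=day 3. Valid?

The Topology session must be before the Calculus session — holds.
The Graphics session must be before the Compilers session — holds.
The Databases session must be before the ML session — holds.
Chem is a prerequisite for ML this term — violated.
Algorithms is a prerequisite for Graphics this term — holds.
Topology and Graphics must be in the same day — holds.
The Algorithms session must be before the Compilers session — holds.
Only 3 rooms are available per day — holds.
The Chem session must be before the Calculus session — violated.
Algorithms is a prerequisite for Topology this term — holds.
The Compilers session must be before the ML session — holds.
The Algorithms session must be before the Calculus session — holds.

Invalid. Chem is a prerequisite for ML this term.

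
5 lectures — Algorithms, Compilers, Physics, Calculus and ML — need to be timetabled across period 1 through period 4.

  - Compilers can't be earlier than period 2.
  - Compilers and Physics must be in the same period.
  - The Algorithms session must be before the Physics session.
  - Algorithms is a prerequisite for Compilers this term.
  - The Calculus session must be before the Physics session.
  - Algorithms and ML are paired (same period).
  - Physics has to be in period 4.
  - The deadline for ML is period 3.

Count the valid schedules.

9

Splitting on Algorithms: it can be period 1 (3), period 2 (3), period 3 (3). Listing each branch's schedules as (Compilers, Physics, Calculus, ML) by period number:
Algorithms=period 1: (4,4,1,1) (4,4,2,1) (4,4,3,1) — 3.
Algorithms=period 2: (4,4,1,2) (4,4,2,2) (4,4,3,2) — 3.
Algorithms=period 3: (4,4,1,3) (4,4,2,3) (4,4,3,3) — 3.
Summing: 3 + 3 + 3 = 9.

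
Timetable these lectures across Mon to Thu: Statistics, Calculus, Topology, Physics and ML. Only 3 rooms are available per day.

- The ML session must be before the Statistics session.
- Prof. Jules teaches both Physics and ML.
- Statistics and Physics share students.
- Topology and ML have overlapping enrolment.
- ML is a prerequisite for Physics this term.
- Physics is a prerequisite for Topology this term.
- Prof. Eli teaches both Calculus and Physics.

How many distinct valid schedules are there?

Splitting on Statistics: it can be Tue (3), Wed (6), Thu (12). Listing each branch's schedules as (Calculus, Topology, Physics, ML):
Statistics=Tue: (Mon,Thu,Wed,Mon) (Tue,Thu,Wed,Mon) (Thu,Thu,Wed,Mon) — 3.
Statistics=Wed: (Mon,Wed,Tue,Mon) (Mon,Thu,Tue,Mon) (Wed,Wed,Tue,Mon) (Wed,Thu,Tue,Mon) (Thu,Wed,Tue,Mon) (Thu,Thu,Tue,Mon) — 6.
Statistics=Thu: (Mon,Wed,Tue,Mon) (Mon,Thu,Tue,Mon) (Mon,Thu,Wed,Mon) (Mon,Thu,Wed,Tue) (Tue,Thu,Wed,Mon) (Tue,Thu,Wed,Tue) (Wed,Wed,Tue,Mon) (Wed,Thu,Tue,Mon) (Thu,Wed,Tue,Mon) (Thu,Thu,Tue,Mon) (Thu,Thu,Wed,Mon) (Thu,Thu,Wed,Tue) — 12.
Summing: 3 + 6 + 12 = 21.

21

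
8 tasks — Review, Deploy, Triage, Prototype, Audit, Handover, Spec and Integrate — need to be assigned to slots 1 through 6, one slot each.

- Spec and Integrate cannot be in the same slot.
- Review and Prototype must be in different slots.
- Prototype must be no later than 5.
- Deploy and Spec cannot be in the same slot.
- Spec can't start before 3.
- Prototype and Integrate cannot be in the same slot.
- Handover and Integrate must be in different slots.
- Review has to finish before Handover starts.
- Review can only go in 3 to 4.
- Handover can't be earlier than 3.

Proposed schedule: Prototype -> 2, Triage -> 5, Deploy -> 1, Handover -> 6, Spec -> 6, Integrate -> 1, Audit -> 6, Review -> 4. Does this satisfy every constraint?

Yes, all constraints hold

Spec can't start before 3 — holds.
Review can only go in 3 to 4 — holds.
Prototype must be no later than 5 — holds.
Handover and Integrate must be in different slots — holds.
Handover can't be earlier than 3 — holds.
Spec and Integrate cannot be in the same slot — holds.
Review has to finish before Handover starts — holds.
Review and Prototype must be in different slots — holds.
Prototype and Integrate cannot be in the same slot — holds.
Deploy and Spec cannot be in the same slot — holds.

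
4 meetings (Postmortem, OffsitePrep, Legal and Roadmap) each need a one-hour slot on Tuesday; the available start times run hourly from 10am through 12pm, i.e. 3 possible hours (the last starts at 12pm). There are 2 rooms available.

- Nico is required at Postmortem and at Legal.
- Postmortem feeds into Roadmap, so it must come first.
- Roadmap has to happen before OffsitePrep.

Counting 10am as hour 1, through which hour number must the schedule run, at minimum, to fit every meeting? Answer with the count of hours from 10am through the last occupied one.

The precedence chain requires at least 3 distinct hours.
With at most 2 per hour and 4 meetings, at least 2 hours are needed.
3 works (last occupied hour: 12pm): for example OffsitePrep in 12pm, Postmortem in 10am, Roadmap in 11am, Legal in 11am.

3 hours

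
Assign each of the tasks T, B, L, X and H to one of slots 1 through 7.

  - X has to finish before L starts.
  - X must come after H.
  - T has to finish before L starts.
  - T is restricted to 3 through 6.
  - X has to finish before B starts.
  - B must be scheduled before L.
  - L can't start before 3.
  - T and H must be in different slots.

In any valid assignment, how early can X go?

2

Precedence pushes X to at least 2; downstream work caps X at 5.
X at 2 is achievable: L -> 4; B -> 3; T -> 3; H -> 1; X -> 2.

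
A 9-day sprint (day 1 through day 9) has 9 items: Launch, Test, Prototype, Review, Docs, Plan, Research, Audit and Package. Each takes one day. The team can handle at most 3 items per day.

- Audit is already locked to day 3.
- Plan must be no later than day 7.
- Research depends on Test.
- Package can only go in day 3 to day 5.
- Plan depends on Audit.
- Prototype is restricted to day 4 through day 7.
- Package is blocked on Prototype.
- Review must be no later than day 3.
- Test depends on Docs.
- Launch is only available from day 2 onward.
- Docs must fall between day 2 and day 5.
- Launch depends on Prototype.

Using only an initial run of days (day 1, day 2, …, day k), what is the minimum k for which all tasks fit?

5 days

The precedence chain requires at least 3 distinct days.
With at most 3 per day and 9 tasks, at least 3 days are needed.
Propagating the time windows through the other constraints, Launch can't land before day 5, so the schedule must run through at least day 5.
5 works (last occupied day: day 5): for example Audit=day 3; Docs=day 2; Package=day 5; Review=day 1; Test=day 3; Launch=day 5; Research=day 4; Prototype=day 4; Plan=day 4.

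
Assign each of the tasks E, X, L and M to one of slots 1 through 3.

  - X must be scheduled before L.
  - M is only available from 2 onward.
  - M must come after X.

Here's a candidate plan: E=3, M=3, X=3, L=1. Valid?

Invalid. X must be scheduled before L.

X must be scheduled before L — violated.
M is only available from 2 onward — holds.
M must come after X — violated.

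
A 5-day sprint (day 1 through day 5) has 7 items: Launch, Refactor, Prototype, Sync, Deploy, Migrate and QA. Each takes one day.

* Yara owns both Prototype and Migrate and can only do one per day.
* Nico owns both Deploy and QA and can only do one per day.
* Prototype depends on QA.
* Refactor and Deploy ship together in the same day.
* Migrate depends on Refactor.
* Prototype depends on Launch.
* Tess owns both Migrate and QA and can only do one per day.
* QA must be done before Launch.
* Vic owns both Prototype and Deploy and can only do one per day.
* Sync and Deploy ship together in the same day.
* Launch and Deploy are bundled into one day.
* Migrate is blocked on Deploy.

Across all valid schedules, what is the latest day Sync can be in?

day 3

Sync must be in the same day as Launch, which can't be before day 2, so Sync is at least day 2; Sync must be in the same day as Launch, which can't be after day 4, so Sync is at most day 4.
Sync at day 3 is achievable: Deploy=day 3, Launch=day 3, Sync=day 3, QA=day 1, Migrate=day 5, Prototype=day 4, Refactor=day 3.
Nothing later works — the conflict constraints rule out every day after day 3.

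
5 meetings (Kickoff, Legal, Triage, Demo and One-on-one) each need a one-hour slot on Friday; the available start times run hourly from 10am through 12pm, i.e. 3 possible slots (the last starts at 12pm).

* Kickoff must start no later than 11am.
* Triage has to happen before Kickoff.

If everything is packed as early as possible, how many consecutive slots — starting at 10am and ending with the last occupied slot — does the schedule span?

2

The precedence chain requires at least 2 distinct slots.
2 works (last occupied slot: 11am): for example One-on-one=10am; Demo=10am; Legal=10am; Kickoff=11am; Triage=10am.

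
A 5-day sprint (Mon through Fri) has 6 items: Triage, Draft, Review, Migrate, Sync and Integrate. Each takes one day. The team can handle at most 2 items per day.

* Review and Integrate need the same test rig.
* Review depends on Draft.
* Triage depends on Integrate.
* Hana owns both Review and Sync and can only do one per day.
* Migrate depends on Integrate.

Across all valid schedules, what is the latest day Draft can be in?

Downstream work caps Draft at Thu.
Draft at Thu is achievable: Triage=Tue; Migrate=Tue; Review=Fri; Integrate=Mon; Draft=Thu; Sync=Mon.

Thu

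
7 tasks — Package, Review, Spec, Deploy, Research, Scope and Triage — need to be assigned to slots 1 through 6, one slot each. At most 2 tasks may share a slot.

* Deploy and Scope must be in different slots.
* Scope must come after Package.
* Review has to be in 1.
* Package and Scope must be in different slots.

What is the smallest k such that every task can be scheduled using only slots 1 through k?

4 slots

The precedence chain requires at least 2 distinct slots.
With at most 2 per slot and 7 tasks, at least 4 slots are needed.
4 works (last occupied slot: 4): for example Package=1; Research=3; Review=1; Triage=4; Spec=2; Deploy=3; Scope=2.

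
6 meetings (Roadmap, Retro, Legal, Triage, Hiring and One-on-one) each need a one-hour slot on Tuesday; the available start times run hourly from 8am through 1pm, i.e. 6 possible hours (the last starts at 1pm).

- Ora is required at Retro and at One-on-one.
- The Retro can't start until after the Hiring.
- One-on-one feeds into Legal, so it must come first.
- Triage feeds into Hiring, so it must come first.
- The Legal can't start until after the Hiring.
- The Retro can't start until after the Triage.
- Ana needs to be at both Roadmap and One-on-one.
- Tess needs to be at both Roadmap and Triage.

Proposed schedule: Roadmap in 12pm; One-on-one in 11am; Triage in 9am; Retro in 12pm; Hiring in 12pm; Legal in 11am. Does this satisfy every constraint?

The Legal can't start until after the Hiring — violated.
Triage feeds into Hiring, so it must come first — holds.
Ana needs to be at both Roadmap and One-on-one — holds.
The Retro can't start until after the Hiring — violated.
Ora is required at Retro and at One-on-one — holds.
One-on-one feeds into Legal, so it must come first — violated.
Tess needs to be at both Roadmap and Triage — holds.
The Retro can't start until after the Triage — holds.

No — it violates: The Legal can't start until after the Hiring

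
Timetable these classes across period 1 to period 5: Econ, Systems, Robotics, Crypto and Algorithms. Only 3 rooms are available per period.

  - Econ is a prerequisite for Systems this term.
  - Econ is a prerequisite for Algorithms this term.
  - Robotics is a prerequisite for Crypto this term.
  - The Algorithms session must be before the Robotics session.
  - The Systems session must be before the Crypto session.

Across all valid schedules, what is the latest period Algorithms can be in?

Precedence pushes Algorithms to at least period 2; downstream work caps Algorithms at period 3.
Algorithms at period 3 is achievable: Algorithms=period 3, Robotics=period 4, Systems=period 2, Econ=period 1, Crypto=period 5.

period 3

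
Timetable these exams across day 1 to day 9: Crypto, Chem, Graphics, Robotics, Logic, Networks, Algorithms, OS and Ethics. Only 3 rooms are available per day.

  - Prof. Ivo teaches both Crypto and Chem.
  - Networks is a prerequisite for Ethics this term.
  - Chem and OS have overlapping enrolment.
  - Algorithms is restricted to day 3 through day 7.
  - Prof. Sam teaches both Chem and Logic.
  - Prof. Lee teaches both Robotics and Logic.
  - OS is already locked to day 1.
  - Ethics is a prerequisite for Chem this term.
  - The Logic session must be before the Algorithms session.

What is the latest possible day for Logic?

Downstream work caps Logic at day 6.
Logic at day 6 is achievable: Networks in day 1, Ethics in day 2, Logic in day 6, Robotics in day 2, Crypto in day 1, Algorithms in day 7, Chem in day 3, OS in day 1, Graphics in day 2.

day 6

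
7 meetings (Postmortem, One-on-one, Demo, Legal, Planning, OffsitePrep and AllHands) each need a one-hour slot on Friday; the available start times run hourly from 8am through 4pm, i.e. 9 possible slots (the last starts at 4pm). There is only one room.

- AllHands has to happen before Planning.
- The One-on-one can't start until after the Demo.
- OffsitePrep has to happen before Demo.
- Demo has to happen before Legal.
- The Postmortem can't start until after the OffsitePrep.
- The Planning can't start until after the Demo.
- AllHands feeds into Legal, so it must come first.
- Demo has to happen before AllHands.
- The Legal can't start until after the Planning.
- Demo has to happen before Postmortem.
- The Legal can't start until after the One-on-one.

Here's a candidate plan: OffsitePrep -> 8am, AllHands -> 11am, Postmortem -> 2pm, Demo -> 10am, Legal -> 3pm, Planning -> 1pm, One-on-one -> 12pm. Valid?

Yes

The Legal can't start until after the One-on-one — holds.
There is only one room — holds.
AllHands feeds into Legal, so it must come first — holds.
The Postmortem can't start until after the OffsitePrep — holds.
Demo has to happen before Postmortem — holds.
AllHands has to happen before Planning — holds.
OffsitePrep has to happen before Demo — holds.
Demo has to happen before Legal — holds.
The Legal can't start until after the Planning — holds.
The One-on-one can't start until after the Demo — holds.
The Planning can't start until after the Demo — holds.
Demo has to happen before AllHands — holds.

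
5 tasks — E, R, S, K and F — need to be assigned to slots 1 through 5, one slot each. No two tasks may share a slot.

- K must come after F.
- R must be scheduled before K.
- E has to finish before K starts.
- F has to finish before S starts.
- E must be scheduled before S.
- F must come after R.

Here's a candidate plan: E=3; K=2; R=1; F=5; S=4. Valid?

E must be scheduled before S — holds.
R must be scheduled before K — holds.
F has to finish before S starts — violated.
No two tasks may share a slot — holds.
K must come after F — violated.
F must come after R — holds.
E has to finish before K starts — violated.

Invalid. K must come after F.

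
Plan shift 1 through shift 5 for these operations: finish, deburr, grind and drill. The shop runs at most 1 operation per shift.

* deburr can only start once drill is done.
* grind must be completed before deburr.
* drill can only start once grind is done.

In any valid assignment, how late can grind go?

shift 3

Downstream work caps grind at shift 3.
grind at shift 3 is achievable: deburr=shift 5; drill=shift 4; finish=shift 1; grind=shift 3.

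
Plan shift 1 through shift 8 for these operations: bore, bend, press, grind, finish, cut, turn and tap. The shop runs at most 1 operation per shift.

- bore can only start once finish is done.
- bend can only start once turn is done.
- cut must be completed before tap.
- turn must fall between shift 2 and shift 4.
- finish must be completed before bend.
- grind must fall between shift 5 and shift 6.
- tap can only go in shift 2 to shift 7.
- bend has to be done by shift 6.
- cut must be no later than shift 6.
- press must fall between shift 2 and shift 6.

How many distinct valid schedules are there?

Splitting on bend: it can be shift 3 (4), shift 4 (12), shift 5 (12), shift 6 (12). Listing each branch's schedules as (bore, press, grind, finish, cut, turn, tap) by shift number:
bend=shift 3: (8,4,5,1,6,2,7) (8,4,6,1,5,2,7) (8,5,6,1,4,2,7) (8,6,5,1,4,2,7) — 4.
bend=shift 4: (8,2,5,1,6,3,7) (8,2,6,1,5,3,7) (8,3,5,1,6,2,7) (8,3,6,1,5,2,7) (8,5,6,1,2,3,7) (8,5,6,1,3,2,7) (8,5,6,2,1,3,7) (8,5,6,3,1,2,7) (8,6,5,1,2,3,7) (8,6,5,1,3,2,7) (8,6,5,2,1,3,7) (8,6,5,3,1,2,7) — 12.
bend=shift 5: (8,2,6,1,3,4,7) (8,2,6,1,4,3,7) (8,2,6,3,1,4,7) (8,2,6,4,1,3,7) (8,3,6,1,2,4,7) (8,3,6,1,4,2,7) (8,3,6,2,1,4,7) (8,3,6,4,1,2,7) (8,4,6,1,2,3,7) (8,4,6,1,3,2,7) (8,4,6,2,1,3,7) (8,4,6,3,1,2,7) — 12.
bend=shift 6: (8,2,5,1,3,4,7) (8,2,5,1,4,3,7) (8,2,5,3,1,4,7) (8,2,5,4,1,3,7) (8,3,5,1,2,4,7) (8,3,5,1,4,2,7) (8,3,5,2,1,4,7) (8,3,5,4,1,2,7) (8,4,5,1,2,3,7) (8,4,5,1,3,2,7) (8,4,5,2,1,3,7) (8,4,5,3,1,2,7) — 12.
Summing: 4 + 12 + 12 + 12 = 40.

40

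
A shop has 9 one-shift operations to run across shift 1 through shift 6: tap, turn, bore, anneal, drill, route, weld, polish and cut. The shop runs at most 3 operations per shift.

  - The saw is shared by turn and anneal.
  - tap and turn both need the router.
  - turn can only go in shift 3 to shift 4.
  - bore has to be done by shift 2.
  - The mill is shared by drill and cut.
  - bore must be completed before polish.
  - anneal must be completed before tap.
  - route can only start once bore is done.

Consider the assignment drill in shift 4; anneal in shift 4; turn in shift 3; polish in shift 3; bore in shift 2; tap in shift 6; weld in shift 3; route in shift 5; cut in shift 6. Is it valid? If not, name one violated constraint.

The saw is shared by turn and anneal — holds.
tap and turn both need the router — holds.
bore has to be done by shift 2 — holds.
anneal must be completed before tap — holds.
The mill is shared by drill and cut — holds.
route can only start once bore is done — holds.
turn can only go in shift 3 to shift 4 — holds.
bore must be completed before polish — holds.
The shop runs at most 3 operations per shift — holds.

Yes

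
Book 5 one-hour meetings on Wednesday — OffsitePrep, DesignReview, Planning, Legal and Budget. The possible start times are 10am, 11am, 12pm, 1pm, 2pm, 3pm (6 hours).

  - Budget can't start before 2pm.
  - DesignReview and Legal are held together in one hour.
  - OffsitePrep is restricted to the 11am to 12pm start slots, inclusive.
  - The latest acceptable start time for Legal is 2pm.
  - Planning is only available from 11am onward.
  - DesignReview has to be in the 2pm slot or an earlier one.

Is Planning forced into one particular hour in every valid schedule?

Planning can be 11am (e.g. Planning -> 11am; OffsitePrep -> 11am; Budget -> 2pm; DesignReview -> 10am; Legal -> 10am) or 12pm (e.g. DesignReview=10am; OffsitePrep=11am; Budget=2pm; Planning=12pm; Legal=10am).

No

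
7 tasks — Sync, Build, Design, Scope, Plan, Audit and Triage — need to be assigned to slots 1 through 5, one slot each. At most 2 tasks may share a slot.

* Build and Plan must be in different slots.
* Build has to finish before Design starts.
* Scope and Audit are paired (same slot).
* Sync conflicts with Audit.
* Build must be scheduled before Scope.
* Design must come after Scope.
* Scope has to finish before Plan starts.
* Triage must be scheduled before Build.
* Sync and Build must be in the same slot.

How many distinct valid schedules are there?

7

Splitting on Sync: it can be 2 (5), 3 (2). Listing each branch's schedules as (Build, Design, Scope, Plan, Audit, Triage):
Sync=2: (2,4,3,4,3,1) (2,4,3,5,3,1) (2,5,3,4,3,1) (2,5,3,5,3,1) (2,5,4,5,4,1) — 5.
Sync=3: (3,5,4,5,4,1) (3,5,4,5,4,2) — 2.
Summing: 5 + 2 = 7.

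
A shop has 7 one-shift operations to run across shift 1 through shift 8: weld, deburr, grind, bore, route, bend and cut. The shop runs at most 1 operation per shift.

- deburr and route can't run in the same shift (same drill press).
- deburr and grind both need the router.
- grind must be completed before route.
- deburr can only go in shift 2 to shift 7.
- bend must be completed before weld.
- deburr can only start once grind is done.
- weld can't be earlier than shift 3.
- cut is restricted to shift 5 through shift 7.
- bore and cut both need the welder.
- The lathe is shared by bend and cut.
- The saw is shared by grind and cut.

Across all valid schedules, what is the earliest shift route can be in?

Precedence pushes route to at least shift 2.
route at shift 2 is achievable: bend -> shift 3, grind -> shift 1, route -> shift 2, deburr -> shift 6, weld -> shift 4, cut -> shift 5, bore -> shift 7.

shift 2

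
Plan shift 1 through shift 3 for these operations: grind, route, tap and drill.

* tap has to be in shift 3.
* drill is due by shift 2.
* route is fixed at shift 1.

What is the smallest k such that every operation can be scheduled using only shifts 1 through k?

3 shifts

tap can't be placed before shift 3, so the schedule must run through at least shift 3.
3 works (last occupied shift: shift 3): for example drill=shift 1, route=shift 1, tap=shift 3, grind=shift 1.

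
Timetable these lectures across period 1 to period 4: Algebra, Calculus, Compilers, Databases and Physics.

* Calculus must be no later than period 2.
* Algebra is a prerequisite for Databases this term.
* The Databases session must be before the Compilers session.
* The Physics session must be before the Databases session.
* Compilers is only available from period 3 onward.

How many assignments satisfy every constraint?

Splitting on Algebra: it can be period 1 (8), period 2 (4). Listing each branch's schedules as (Calculus, Compilers, Databases, Physics) by period number:
Algebra=period 1: (1,3,2,1) (1,4,2,1) (1,4,3,1) (1,4,3,2) (2,3,2,1) (2,4,2,1) (2,4,3,1) (2,4,3,2) — 8.
Algebra=period 2: (1,4,3,1) (1,4,3,2) (2,4,3,1) (2,4,3,2) — 4.
Summing: 8 + 4 = 12.

12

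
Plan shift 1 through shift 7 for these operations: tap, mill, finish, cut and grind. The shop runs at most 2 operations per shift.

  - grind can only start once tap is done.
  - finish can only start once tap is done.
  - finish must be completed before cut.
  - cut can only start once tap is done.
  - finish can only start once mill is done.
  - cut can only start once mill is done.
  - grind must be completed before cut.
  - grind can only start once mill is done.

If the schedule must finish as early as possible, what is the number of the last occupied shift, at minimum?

The precedence chain requires at least 3 distinct shifts.
With at most 2 per shift and 5 operations, at least 3 shifts are needed.
3 works (last occupied shift: shift 3): for example cut=shift 3, finish=shift 2, grind=shift 2, tap=shift 1, mill=shift 1.

3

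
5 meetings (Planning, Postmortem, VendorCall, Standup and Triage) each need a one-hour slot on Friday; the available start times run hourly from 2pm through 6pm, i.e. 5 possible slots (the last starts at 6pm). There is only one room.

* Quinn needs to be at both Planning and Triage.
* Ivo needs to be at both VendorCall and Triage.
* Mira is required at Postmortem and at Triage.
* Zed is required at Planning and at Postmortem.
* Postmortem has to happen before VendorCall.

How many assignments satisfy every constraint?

60

Splitting on Planning: it can be 2pm (12), 3pm (12), 4pm (12), 5pm (12), 6pm (12). Listing each branch's schedules as (Postmortem, VendorCall, Standup, Triage):
Planning=2pm: (3pm,4pm,5pm,6pm) (3pm,4pm,6pm,5pm) (3pm,5pm,4pm,6pm) (3pm,5pm,6pm,4pm) (3pm,6pm,4pm,5pm) (3pm,6pm,5pm,4pm) (4pm,5pm,3pm,6pm) (4pm,5pm,6pm,3pm) (4pm,6pm,3pm,5pm) (4pm,6pm,5pm,3pm) (5pm,6pm,3pm,4pm) (5pm,6pm,4pm,3pm) — 12.
Planning=3pm: (2pm,4pm,5pm,6pm) (2pm,4pm,6pm,5pm) (2pm,5pm,4pm,6pm) (2pm,5pm,6pm,4pm) (2pm,6pm,4pm,5pm) (2pm,6pm,5pm,4pm) (4pm,5pm,2pm,6pm) (4pm,5pm,6pm,2pm) (4pm,6pm,2pm,5pm) (4pm,6pm,5pm,2pm) (5pm,6pm,2pm,4pm) (5pm,6pm,4pm,2pm) — 12.
Planning=4pm: (2pm,3pm,5pm,6pm) (2pm,3pm,6pm,5pm) (2pm,5pm,3pm,6pm) (2pm,5pm,6pm,3pm) (2pm,6pm,3pm,5pm) (2pm,6pm,5pm,3pm) (3pm,5pm,2pm,6pm) (3pm,5pm,6pm,2pm) (3pm,6pm,2pm,5pm) (3pm,6pm,5pm,2pm) (5pm,6pm,2pm,3pm) (5pm,6pm,3pm,2pm) — 12.
Planning=5pm: (2pm,3pm,4pm,6pm) (2pm,3pm,6pm,4pm) (2pm,4pm,3pm,6pm) (2pm,4pm,6pm,3pm) (2pm,6pm,3pm,4pm) (2pm,6pm,4pm,3pm) (3pm,4pm,2pm,6pm) (3pm,4pm,6pm,2pm) (3pm,6pm,2pm,4pm) (3pm,6pm,4pm,2pm) (4pm,6pm,2pm,3pm) (4pm,6pm,3pm,2pm) — 12.
Planning=6pm: (2pm,3pm,4pm,5pm) (2pm,3pm,5pm,4pm) (2pm,4pm,3pm,5pm) (2pm,4pm,5pm,3pm) (2pm,5pm,3pm,4pm) (2pm,5pm,4pm,3pm) (3pm,4pm,2pm,5pm) (3pm,4pm,5pm,2pm) (3pm,5pm,2pm,4pm) (3pm,5pm,4pm,2pm) (4pm,5pm,2pm,3pm) (4pm,5pm,3pm,2pm) — 12.
Summing: 12 + 12 + 12 + 12 + 12 = 60.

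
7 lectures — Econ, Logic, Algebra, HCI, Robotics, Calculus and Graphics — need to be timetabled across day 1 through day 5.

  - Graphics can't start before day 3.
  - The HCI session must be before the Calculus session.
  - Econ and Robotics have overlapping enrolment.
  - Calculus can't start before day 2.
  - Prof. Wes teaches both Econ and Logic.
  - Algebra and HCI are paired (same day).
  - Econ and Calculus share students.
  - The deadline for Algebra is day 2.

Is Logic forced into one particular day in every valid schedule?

No

Logic can be day 1 (e.g. HCI in day 1, Graphics in day 3, Logic in day 1, Robotics in day 1, Calculus in day 2, Algebra in day 1, Econ in day 3) or day 2 (e.g. Robotics in day 2; Algebra in day 1; HCI in day 1; Logic in day 2; Calculus in day 2; Graphics in day 3; Econ in day 1).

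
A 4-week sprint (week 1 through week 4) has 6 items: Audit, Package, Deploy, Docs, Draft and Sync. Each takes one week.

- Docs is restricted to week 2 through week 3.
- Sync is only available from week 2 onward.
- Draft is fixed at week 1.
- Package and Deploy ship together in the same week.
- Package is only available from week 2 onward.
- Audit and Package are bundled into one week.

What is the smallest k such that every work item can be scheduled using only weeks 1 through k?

2

Package can't be placed before week 2, so the schedule must run through at least week 2.
2 works (last occupied week: week 2): for example Draft=week 1; Docs=week 2; Package=week 2; Sync=week 2; Audit=week 2; Deploy=week 2.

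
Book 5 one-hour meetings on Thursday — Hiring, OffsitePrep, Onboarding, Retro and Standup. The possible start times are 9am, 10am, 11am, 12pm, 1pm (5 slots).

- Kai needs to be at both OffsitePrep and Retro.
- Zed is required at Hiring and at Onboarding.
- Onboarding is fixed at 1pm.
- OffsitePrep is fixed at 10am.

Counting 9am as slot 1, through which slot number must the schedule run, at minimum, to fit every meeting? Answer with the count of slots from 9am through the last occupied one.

5

Onboarding can't be placed before 1pm — that is slot 5 counting from 9am — so the schedule must run through at least 5 slots.
5 works (last occupied slot: 1pm): for example Standup -> 9am, Onboarding -> 1pm, Hiring -> 9am, Retro -> 9am, OffsitePrep -> 10am.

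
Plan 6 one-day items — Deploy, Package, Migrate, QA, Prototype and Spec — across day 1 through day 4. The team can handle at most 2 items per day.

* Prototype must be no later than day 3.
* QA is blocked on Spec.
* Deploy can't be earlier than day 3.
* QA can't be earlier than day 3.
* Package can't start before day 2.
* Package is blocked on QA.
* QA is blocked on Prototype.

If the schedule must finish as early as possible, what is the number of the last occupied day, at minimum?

4

The precedence chain requires at least 3 distinct days.
With at most 2 per day and 6 work items, at least 3 days are needed.
Propagating the time windows through the other constraints, Package can't land before day 4, so the schedule must run through at least day 4.
4 works (last occupied day: day 4): for example Spec in day 1; Deploy in day 3; Package in day 4; Prototype in day 1; QA in day 3; Migrate in day 2.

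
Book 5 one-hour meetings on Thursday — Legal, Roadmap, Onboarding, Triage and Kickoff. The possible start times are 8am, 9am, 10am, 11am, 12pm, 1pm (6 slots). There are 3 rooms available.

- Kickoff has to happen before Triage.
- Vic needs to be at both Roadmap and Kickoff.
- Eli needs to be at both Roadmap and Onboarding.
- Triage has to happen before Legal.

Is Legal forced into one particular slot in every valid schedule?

No

Legal can be 10am (e.g. Roadmap -> 9am; Onboarding -> 8am; Legal -> 10am; Kickoff -> 8am; Triage -> 9am) or 11am (e.g. Legal in 11am, Kickoff in 8am, Onboarding in 8am, Roadmap in 9am, Triage in 9am).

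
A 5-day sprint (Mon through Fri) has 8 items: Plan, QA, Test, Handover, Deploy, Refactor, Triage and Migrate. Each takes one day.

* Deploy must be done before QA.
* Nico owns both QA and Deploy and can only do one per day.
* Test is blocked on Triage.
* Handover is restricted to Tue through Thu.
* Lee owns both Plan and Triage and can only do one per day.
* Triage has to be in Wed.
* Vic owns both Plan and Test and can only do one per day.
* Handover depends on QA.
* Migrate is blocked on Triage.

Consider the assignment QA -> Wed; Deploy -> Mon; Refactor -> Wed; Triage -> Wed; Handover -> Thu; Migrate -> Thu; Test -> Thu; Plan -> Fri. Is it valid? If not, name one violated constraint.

Valid

Deploy must be done before QA — holds.
Test is blocked on Triage — holds.
Lee owns both Plan and Triage and can only do one per day — holds.
Nico owns both QA and Deploy and can only do one per day — holds.
Handover is restricted to Tue through Thu — holds.
Vic owns both Plan and Test and can only do one per day — holds.
Migrate is blocked on Triage — holds.
Triage has to be in Wed — holds.
Handover depends on QA — holds.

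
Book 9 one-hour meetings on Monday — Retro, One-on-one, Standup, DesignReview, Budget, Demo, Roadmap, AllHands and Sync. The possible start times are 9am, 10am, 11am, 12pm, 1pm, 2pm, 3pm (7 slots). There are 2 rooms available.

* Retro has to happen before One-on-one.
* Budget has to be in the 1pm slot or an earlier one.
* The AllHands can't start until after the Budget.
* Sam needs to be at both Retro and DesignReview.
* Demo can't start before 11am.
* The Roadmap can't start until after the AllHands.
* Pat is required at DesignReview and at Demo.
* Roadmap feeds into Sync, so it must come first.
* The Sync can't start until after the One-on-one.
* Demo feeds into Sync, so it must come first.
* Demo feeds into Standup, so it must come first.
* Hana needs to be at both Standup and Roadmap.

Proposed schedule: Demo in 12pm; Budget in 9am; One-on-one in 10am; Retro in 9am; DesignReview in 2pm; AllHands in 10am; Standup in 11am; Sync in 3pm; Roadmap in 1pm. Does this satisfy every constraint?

Hana needs to be at both Standup and Roadmap — holds.
Demo feeds into Standup, so it must come first — violated.
The Sync can't start until after the One-on-one — holds.
The Roadmap can't start until after the AllHands — holds.
Roadmap feeds into Sync, so it must come first — holds.
Budget has to be in the 1pm slot or an earlier one — holds.
The AllHands can't start until after the Budget — holds.
There are 2 rooms available — holds.
Sam needs to be at both Retro and DesignReview — holds.
Demo can't start before 11am — holds.
Retro has to happen before One-on-one — holds.
Demo feeds into Sync, so it must come first — holds.
Pat is required at DesignReview and at Demo — holds.

Invalid. Demo feeds into Standup, so it must come first.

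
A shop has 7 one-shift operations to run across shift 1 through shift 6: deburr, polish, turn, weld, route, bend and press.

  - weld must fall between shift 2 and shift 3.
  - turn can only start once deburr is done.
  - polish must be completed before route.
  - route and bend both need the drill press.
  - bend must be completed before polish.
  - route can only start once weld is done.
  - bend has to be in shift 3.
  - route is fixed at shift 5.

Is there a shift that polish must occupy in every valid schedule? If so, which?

bend is fixed at shift 3 and must come before polish, so polish is at least shift 4.
route is fixed at shift 5 and must come after polish, so polish is at most shift 4.
So polish must be shift 4.

shift 4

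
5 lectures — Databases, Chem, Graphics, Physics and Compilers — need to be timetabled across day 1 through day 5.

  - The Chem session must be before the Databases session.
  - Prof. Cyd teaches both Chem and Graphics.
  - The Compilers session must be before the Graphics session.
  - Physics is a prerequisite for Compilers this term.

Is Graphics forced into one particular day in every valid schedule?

No

Graphics can be day 3 (e.g. Graphics -> day 3; Physics -> day 1; Chem -> day 1; Databases -> day 2; Compilers -> day 2) or day 4 (e.g. Chem=day 1; Graphics=day 4; Databases=day 2; Physics=day 1; Compilers=day 2).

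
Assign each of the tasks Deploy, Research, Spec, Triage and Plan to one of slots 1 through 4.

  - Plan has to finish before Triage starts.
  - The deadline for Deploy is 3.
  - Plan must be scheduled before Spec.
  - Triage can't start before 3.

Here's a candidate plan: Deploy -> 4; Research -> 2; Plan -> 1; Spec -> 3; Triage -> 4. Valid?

Triage can't start before 3 — holds.
The deadline for Deploy is 3 — violated.
Plan must be scheduled before Spec — holds.
Plan has to finish before Triage starts — holds.

Invalid. The deadline for Deploy is 3.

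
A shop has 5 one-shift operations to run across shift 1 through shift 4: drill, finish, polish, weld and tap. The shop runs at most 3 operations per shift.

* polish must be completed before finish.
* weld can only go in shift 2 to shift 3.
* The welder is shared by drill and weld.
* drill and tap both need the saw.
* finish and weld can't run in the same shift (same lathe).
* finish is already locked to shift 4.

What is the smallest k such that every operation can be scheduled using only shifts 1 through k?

The precedence chain requires at least 2 distinct shifts.
With at most 3 per shift and 5 operations, at least 2 shifts are needed.
finish can't be placed before shift 4, so the schedule must run through at least shift 4.
4 works (last occupied shift: shift 4): for example finish=shift 4, tap=shift 2, weld=shift 2, polish=shift 1, drill=shift 1.

4 shifts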